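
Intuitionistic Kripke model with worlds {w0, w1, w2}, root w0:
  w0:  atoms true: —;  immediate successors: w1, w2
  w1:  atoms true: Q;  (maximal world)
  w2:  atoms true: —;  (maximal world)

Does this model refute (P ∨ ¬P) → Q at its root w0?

w0 ⊮ (P ∨ ¬P) → Q: already at w0 itself, w0 ⊩ P ∨ ¬P but w0 ⊮ Q.
w0 lacks atom Q, so w0 ⊮ Q.
So the root w0 does not force (P ∨ ¬P) → Q; the model is a countermodel.

Yes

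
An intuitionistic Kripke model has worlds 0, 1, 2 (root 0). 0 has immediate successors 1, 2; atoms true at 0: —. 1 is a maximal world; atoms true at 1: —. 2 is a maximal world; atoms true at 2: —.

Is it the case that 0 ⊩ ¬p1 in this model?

0 ⊩ ¬p1: no world accessible from 0 forces p1.

Yes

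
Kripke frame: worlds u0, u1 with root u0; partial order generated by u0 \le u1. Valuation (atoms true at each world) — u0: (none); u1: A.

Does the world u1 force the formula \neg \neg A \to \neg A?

No

u1 \nVdash \neg \neg A \to \neg A: already at u1 itself, u1 \Vdash \neg \neg A but u1 \nVdash \neg A.
u1 \nVdash \neg A since u1 is accessible from u1 and u1 \Vdash A.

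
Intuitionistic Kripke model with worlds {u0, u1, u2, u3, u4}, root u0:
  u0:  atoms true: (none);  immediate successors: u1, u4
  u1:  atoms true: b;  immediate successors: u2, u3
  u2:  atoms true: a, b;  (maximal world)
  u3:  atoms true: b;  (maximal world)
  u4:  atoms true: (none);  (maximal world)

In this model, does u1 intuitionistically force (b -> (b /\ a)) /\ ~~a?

No

u1 ||-/- (b -> (b /\ a)) /\ ~~a since u1 fails b -> (b /\ a).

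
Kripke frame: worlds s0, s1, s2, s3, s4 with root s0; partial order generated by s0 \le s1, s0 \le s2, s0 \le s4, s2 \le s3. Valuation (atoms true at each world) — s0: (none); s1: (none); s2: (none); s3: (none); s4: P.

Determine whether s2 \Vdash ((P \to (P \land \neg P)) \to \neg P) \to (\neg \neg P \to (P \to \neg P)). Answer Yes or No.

s2 \Vdash ((P \to (P \land \neg P)) \to \neg P) \to (\neg \neg P \to (P \to \neg P)): every world accessible from s2 that forces (P \to (P \land \neg P)) \to \neg P (namely s2, s3) also forces \neg \neg P \to (P \to \neg P).

Yes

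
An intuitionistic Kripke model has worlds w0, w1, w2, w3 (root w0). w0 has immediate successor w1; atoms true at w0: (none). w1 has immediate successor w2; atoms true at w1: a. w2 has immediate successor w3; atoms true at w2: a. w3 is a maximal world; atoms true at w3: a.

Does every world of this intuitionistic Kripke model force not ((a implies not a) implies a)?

No

Not every world: w0 does not force not ((a implies not a) implies a).
w0 does not force not ((a implies not a) implies a) since w0 is accessible from w0 and w0 forces (a implies not a) implies a.
w0 forces (a implies not a) implies a vacuously: no world accessible from w0 forces the antecedent a implies not a.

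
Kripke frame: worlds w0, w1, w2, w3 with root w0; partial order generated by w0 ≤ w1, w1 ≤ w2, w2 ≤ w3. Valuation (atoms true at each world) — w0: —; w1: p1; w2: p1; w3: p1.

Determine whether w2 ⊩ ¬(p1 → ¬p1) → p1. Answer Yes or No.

Yes

w2 ⊩ ¬(p1 → ¬p1) → p1: every world accessible from w2 that forces ¬(p1 → ¬p1) (namely w2, w3) also forces p1.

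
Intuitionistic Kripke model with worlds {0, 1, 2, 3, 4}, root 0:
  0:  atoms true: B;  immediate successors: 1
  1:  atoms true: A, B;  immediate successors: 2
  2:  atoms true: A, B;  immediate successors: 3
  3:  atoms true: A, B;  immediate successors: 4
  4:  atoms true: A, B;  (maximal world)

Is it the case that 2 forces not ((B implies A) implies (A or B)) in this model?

2 does not force not ((B implies A) implies (A or B)) since 2 is accessible from 2 and 2 forces (B implies A) implies (A or B).
2 forces (B implies A) implies (A or B): every world accessible from 2 that forces B implies A (namely 2, 3, 4) also forces A or B.

No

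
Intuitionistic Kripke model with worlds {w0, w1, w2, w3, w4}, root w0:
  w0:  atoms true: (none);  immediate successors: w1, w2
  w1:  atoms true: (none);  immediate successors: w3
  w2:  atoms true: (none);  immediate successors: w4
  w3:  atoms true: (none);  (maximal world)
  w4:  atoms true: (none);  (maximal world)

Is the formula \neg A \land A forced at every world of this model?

Not every world: w0 \nVdash \neg A \land A.
w0 \nVdash \neg A \land A since w0 fails A.

No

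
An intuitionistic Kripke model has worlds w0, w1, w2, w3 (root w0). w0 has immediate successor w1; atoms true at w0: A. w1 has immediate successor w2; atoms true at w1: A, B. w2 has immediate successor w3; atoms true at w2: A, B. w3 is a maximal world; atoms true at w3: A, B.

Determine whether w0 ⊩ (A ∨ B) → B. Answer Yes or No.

No

w0 ⊮ (A ∨ B) → B: already at w0 itself, w0 ⊩ A ∨ B but w0 ⊮ B.
w0 lacks atom B, so w0 ⊮ B.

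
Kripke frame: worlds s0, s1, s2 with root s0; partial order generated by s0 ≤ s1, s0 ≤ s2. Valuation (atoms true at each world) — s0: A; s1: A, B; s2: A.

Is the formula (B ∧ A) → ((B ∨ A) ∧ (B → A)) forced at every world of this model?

Yes

s0 ⊩ (B ∧ A) → ((B ∨ A) ∧ (B → A)): every world accessible from s0 that forces B ∧ A (namely s1) also forces (B ∨ A) ∧ (B → A).
Since the root s0 forces (B ∧ A) → ((B ∨ A) ∧ (B → A)) and forcing is persistent (monotone upward), every world forces it.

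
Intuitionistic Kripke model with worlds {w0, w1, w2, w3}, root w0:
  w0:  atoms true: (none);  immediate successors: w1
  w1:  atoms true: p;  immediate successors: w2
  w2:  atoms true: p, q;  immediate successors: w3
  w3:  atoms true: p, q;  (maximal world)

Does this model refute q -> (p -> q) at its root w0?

w0 ||- q -> (p -> q): every world accessible from w0 that forces q (namely w2, w3) also forces p -> q.
So the root w0 forces q -> (p -> q); the model is not a countermodel.

No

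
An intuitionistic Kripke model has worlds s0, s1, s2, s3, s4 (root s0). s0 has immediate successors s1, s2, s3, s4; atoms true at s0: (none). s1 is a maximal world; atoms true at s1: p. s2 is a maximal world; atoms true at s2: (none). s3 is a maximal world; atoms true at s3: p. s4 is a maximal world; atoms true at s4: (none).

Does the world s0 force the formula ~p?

No

s0 ||-/- ~p since s1 is accessible from s0 and s1 ||- p.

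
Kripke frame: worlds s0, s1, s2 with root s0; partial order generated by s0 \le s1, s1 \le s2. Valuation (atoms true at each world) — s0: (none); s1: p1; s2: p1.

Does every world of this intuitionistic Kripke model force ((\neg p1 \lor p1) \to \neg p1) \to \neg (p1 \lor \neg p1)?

Yes

s0 \Vdash ((\neg p1 \lor p1) \to \neg p1) \to \neg (p1 \lor \neg p1) vacuously: no world accessible from s0 forces the antecedent (\neg p1 \lor p1) \to \neg p1.
Since the root s0 forces ((\neg p1 \lor p1) \to \neg p1) \to \neg (p1 \lor \neg p1) and forcing is persistent (monotone upward), every world forces it.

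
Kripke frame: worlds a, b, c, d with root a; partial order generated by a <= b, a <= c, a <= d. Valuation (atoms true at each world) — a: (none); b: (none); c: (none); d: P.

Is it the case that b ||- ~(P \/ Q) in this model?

Yes

b ||- ~(P \/ Q): no world accessible from b forces P \/ Q.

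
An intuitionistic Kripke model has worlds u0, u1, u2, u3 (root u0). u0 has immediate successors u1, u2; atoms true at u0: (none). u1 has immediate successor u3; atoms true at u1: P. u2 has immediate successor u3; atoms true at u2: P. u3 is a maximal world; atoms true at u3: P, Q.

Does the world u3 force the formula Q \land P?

u3 \Vdash Q \land P since u3 forces both conjuncts.

Yes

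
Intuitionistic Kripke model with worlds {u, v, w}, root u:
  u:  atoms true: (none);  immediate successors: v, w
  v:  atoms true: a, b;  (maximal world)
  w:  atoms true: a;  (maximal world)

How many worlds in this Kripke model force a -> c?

0

u: does not force it — u ||-/- a -> c: at the accessible world v, v ||- a but v ||-/- c.
v: does not force it — v ||-/- a -> c: already at v itself, v ||- a but v ||-/- c.
w: does not force it — w ||-/- a -> c: already at w itself, w ||- a but w ||-/- c.
Worlds forcing the formula: { }.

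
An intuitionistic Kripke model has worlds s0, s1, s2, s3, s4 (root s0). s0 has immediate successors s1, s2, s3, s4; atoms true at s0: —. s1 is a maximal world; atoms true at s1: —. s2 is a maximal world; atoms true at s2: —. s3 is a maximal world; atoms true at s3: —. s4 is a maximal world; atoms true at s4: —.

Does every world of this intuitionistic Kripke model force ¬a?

s0 ⊩ ¬a: no world accessible from s0 forces a.
Since the root s0 forces ¬a and forcing is persistent (monotone upward), every world forces it.

Yes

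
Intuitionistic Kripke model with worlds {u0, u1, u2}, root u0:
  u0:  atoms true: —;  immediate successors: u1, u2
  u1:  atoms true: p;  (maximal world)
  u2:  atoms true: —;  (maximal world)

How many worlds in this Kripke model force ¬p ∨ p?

u0: does not force it — u0 ⊮ ¬p ∨ p: neither disjunct is forced at u0.
u1: forces it.
u2: forces it.
Worlds forcing the formula: {u1, u2}.

2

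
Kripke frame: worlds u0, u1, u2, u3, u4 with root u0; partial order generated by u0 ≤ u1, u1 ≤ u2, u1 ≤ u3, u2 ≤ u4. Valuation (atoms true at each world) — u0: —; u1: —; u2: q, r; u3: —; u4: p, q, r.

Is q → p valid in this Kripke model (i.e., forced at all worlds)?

No

Not every world: u0 ⊮ q → p.
u0 ⊮ q → p: at the accessible world u2, u2 ⊩ q but u2 ⊮ p.
u2 lacks atom p, so u2 ⊮ p.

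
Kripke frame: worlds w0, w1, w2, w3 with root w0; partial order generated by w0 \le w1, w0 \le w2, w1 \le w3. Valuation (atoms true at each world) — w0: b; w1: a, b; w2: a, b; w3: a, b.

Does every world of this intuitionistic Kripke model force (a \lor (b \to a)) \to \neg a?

Not every world: w0 \nVdash (a \lor (b \to a)) \to \neg a.
w0 \nVdash (a \lor (b \to a)) \to \neg a: at the accessible world w1, w1 \Vdash a \lor (b \to a) but w1 \nVdash \neg a.
w1 \nVdash \neg a since w1 is accessible from w1 and w1 \Vdash a.

No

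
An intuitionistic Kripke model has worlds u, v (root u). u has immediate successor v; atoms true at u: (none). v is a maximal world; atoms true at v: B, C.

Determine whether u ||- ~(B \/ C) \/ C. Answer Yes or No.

u ||-/- ~(B \/ C) \/ C: neither disjunct is forced at u.
u ||-/- ~(B \/ C) since v is accessible from u and v ||- B \/ C.
v ||- B \/ C via the disjunct B.

No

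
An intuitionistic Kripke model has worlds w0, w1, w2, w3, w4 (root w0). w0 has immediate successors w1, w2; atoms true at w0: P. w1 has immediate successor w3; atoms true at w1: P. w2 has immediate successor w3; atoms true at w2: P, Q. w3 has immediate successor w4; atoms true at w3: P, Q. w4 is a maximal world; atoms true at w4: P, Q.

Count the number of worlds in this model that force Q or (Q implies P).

5

w0: forces it.
w1: forces it.
w2: forces it.
w3: forces it.
w4: forces it.
Worlds forcing the formula: {w0, w1, w2, w3, w4}.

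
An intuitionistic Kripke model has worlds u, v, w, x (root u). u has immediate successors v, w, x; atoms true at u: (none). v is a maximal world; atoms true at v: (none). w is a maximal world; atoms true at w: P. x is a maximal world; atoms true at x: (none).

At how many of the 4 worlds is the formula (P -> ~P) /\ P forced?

u: does not force it — u ||-/- (P -> ~P) /\ P since u fails P -> ~P.
v: does not force it — v ||-/- (P -> ~P) /\ P since v fails P.
w: does not force it — w ||-/- (P -> ~P) /\ P since w fails P -> ~P.
x: does not force it.
Worlds forcing the formula: { }.

0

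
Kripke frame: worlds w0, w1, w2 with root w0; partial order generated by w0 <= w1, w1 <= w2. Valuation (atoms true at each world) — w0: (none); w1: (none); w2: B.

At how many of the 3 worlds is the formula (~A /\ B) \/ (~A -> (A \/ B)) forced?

w0: does not force it — w0 ||-/- (~A /\ B) \/ (~A -> (A \/ B)): neither disjunct is forced at w0.
w1: does not force it — w1 ||-/- (~A /\ B) \/ (~A -> (A \/ B)): neither disjunct is forced at w1.
w2: forces it.
Worlds forcing the formula: {w2}.

1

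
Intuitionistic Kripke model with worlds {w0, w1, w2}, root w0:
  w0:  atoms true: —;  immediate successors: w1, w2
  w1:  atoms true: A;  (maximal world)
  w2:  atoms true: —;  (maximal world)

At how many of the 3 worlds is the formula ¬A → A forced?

1

w0: does not force it — w0 ⊮ ¬A → A: at the accessible world w2, w2 ⊩ ¬A but w2 ⊮ A.
w1: forces it.
w2: does not force it.
Worlds forcing the formula: {w1}.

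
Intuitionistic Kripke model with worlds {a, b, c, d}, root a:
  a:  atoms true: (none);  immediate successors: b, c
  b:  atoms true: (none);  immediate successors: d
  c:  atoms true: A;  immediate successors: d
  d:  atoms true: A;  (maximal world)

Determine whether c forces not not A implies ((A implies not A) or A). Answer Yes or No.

c forces not not A implies ((A implies not A) or A): every world accessible from c that forces not not A (namely c, d) also forces (A implies not A) or A.

Yes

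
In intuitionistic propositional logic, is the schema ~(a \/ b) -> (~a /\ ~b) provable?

This is a constructively valid De Morgan direction (negated disjunction to conjunction of negations), which is intuitionistically derivable.
From ~(a \/ b): if a held then a \/ b would, contradiction — so ~a; similarly ~b.

Yes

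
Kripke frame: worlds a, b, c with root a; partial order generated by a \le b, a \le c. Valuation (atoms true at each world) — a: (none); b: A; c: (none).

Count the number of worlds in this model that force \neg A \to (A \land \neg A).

1

a: does not force it — a \nVdash \neg A \to (A \land \neg A): at the accessible world c, c \Vdash \neg A but c \nVdash A \land \neg A.
b: forces it.
c: does not force it.
Worlds forcing the formula: {b}.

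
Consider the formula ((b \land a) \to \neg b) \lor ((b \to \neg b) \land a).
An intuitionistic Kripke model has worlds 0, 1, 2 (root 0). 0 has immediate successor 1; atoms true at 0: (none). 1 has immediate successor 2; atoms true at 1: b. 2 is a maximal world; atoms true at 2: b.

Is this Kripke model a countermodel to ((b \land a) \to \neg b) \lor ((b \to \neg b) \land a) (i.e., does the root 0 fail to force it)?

No

0 \Vdash ((b \land a) \to \neg b) \lor ((b \to \neg b) \land a) via the disjunct (b \land a) \to \neg b.
So the root 0 forces ((b \land a) \to \neg b) \lor ((b \to \neg b) \land a); the model is not a countermodel.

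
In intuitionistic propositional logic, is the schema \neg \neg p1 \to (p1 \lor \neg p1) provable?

No

This is a variant of double-negation elimination (deriving excluded middle from double negation), which is not intuitionistically valid.
A Kripke countermodel: worlds w0, w1; order generated by w0 \le w1; atoms true at each world — w0:{}; w1:{p1}.
w0 \nVdash \neg \neg p1 \to (p1 \lor \neg p1): already at w0 itself, w0 \Vdash \neg \neg p1 but w0 \nVdash p1 \lor \neg p1.
w0 \nVdash p1 \lor \neg p1: neither disjunct is forced at w0.
w0 lacks atom p1, so w0 \nVdash p1.
So the root w0 does not force the formula.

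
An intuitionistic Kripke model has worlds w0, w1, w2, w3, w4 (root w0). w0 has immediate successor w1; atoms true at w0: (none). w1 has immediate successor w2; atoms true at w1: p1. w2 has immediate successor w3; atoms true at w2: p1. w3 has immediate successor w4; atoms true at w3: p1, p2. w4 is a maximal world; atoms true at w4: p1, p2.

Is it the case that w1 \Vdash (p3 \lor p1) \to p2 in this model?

w1 \nVdash (p3 \lor p1) \to p2: already at w1 itself, w1 \Vdash p3 \lor p1 but w1 \nVdash p2.
w1 lacks atom p2, so w1 \nVdash p2.

No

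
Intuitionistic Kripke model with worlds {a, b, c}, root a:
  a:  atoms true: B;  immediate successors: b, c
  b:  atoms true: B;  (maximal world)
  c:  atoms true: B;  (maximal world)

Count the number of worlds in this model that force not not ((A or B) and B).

3

a: forces it.
b: forces it.
c: forces it.
Worlds forcing the formula: {a, b, c}.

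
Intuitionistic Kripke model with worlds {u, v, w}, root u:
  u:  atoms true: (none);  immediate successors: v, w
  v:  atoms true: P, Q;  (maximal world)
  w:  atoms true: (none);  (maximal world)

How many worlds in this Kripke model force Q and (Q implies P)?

u: does not force it — u does not force Q and (Q implies P) since u fails Q.
v: forces it.
w: does not force it — w does not force Q and (Q implies P) since w fails Q.
Worlds forcing the formula: {v}.

1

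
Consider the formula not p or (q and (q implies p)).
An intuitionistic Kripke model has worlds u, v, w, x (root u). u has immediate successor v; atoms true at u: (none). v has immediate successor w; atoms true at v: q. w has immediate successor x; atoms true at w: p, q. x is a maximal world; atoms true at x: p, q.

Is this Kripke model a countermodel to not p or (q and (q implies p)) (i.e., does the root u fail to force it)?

Yes

u does not force not p or (q and (q implies p)): neither disjunct is forced at u.
u does not force not p since w is accessible from u and w forces p.
So the root u does not force not p or (q and (q implies p)); the model is a countermodel.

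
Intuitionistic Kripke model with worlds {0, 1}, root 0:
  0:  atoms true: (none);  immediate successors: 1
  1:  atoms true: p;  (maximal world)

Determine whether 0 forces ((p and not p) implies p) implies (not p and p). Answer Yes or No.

No

0 does not force ((p and not p) implies p) implies (not p and p): already at 0 itself, 0 forces (p and not p) implies p but 0 does not force not p and p.
0 does not force not p and p since 0 fails not p.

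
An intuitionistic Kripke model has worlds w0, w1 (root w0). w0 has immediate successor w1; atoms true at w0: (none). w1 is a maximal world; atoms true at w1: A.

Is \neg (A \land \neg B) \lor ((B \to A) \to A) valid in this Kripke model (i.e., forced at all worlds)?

Not every world: w0 \nVdash \neg (A \land \neg B) \lor ((B \to A) \to A).
w0 \nVdash \neg (A \land \neg B) \lor ((B \to A) \to A): neither disjunct is forced at w0.
w0 \nVdash \neg (A \land \neg B) since w1 is accessible from w0 and w1 \Vdash A \land \neg B.

No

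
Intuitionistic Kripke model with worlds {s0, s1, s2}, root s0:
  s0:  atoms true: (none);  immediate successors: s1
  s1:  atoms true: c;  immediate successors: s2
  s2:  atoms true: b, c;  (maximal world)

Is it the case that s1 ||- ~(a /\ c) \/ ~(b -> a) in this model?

s1 ||- ~(a /\ c) \/ ~(b -> a) via the disjunct ~(a /\ c).

Yes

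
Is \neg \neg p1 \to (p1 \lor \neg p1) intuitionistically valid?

This is a variant of double-negation elimination (deriving excluded middle from double negation), which is not intuitionistically valid.
A Kripke countermodel: worlds w0, w1; order generated by w0 \le w1; atoms true at each world — w0:{}; w1:{p1}.
w0 \nVdash \neg \neg p1 \to (p1 \lor \neg p1): already at w0 itself, w0 \Vdash \neg \neg p1 but w0 \nVdash p1 \lor \neg p1.
w0 \nVdash p1 \lor \neg p1: neither disjunct is forced at w0.
w0 lacks atom p1, so w0 \nVdash p1.
So the root w0 does not force the formula.

No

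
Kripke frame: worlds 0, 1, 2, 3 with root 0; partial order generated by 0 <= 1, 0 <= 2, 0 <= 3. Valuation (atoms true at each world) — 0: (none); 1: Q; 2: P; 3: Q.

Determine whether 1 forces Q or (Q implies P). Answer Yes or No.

Yes

1 forces Q or (Q implies P) via the disjunct Q.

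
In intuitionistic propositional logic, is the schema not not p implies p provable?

No

This is double-negation elimination, which is not intuitionistically valid.
A Kripke countermodel: worlds u, v; order generated by u <= v; atoms true at each world — u:{}; v:{p}.
u does not force not not p implies p: already at u itself, u forces not not p but u does not force p.
u lacks atom p, so u does not force p.
So the root u does not force the formula.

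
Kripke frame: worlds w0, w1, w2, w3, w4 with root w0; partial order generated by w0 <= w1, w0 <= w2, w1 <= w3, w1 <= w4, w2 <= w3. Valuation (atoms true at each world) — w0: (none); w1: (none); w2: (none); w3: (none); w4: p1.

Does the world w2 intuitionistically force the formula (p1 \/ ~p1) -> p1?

No

w2 ||-/- (p1 \/ ~p1) -> p1: already at w2 itself, w2 ||- p1 \/ ~p1 but w2 ||-/- p1.
w2 lacks atom p1, so w2 ||-/- p1.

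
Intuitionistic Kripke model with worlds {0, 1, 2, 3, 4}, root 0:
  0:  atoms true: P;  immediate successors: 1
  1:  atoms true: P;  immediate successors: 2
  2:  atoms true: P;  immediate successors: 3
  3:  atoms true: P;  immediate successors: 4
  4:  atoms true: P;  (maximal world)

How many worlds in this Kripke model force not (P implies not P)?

5

0: forces it.
1: forces it.
2: forces it.
3: forces it.
4: forces it.
Worlds forcing the formula: {0, 1, 2, 3, 4}.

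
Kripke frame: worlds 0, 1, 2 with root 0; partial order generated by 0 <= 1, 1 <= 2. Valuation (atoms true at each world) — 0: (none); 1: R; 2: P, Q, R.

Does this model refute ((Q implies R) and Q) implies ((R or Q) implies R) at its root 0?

0 forces ((Q implies R) and Q) implies ((R or Q) implies R): every world accessible from 0 that forces (Q implies R) and Q (namely 2) also forces (R or Q) implies R.
So the root 0 forces ((Q implies R) and Q) implies ((R or Q) implies R); the model is not a countermodel.

No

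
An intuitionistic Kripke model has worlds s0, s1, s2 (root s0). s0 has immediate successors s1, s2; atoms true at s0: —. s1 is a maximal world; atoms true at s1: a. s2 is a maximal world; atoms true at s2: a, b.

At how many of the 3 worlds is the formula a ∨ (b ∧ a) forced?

2

s0: does not force it — s0 ⊮ a ∨ (b ∧ a): neither disjunct is forced at s0.
s1: forces it.
s2: forces it.
Worlds forcing the formula: {s1, s2}.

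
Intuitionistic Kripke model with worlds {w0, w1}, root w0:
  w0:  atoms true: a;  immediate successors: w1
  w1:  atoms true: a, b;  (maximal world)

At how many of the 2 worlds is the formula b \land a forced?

w0: does not force it — w0 \nVdash b \land a since w0 fails b.
w1: forces it.
Worlds forcing the formula: {w1}.

1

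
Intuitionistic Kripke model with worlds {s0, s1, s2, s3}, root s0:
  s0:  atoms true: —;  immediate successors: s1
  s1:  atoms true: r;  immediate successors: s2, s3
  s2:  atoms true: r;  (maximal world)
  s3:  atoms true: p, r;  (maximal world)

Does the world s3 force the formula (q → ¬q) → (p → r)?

s3 ⊩ (q → ¬q) → (p → r): every world accessible from s3 that forces q → ¬q (namely s3) also forces p → r.

Yes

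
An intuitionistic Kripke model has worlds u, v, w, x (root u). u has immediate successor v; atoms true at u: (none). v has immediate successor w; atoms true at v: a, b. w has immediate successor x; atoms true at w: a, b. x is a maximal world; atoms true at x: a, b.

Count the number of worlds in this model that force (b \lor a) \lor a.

3

u: does not force it — u \nVdash (b \lor a) \lor a: neither disjunct is forced at u.
v: forces it.
w: forces it.
x: forces it.
Worlds forcing the formula: {v, w, x}.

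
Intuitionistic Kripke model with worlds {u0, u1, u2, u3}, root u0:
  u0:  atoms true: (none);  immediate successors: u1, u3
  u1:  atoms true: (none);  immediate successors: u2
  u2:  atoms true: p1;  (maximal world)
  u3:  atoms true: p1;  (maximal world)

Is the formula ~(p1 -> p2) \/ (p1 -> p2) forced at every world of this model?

Yes

u0 ||- ~(p1 -> p2) \/ (p1 -> p2) via the disjunct ~(p1 -> p2).
Since the root u0 forces ~(p1 -> p2) \/ (p1 -> p2) and forcing is persistent (monotone upward), every world forces it.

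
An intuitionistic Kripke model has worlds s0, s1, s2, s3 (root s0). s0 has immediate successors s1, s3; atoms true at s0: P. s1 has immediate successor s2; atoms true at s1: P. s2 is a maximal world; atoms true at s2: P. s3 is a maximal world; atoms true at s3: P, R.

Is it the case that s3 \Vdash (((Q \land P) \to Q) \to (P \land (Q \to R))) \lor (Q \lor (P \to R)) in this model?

Yes

s3 \Vdash (((Q \land P) \to Q) \to (P \land (Q \to R))) \lor (Q \lor (P \to R)) via the disjunct ((Q \land P) \to Q) \to (P \land (Q \to R)).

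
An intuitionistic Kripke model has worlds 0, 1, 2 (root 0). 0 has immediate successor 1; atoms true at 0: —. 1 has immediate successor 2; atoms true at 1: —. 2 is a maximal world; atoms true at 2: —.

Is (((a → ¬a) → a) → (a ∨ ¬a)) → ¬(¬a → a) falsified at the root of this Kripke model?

No

0 ⊩ (((a → ¬a) → a) → (a ∨ ¬a)) → ¬(¬a → a): every world accessible from 0 that forces ((a → ¬a) → a) → (a ∨ ¬a) (namely 0, 1, 2) also forces ¬(¬a → a).
So the root 0 forces (((a → ¬a) → a) → (a ∨ ¬a)) → ¬(¬a → a); the model is not a countermodel.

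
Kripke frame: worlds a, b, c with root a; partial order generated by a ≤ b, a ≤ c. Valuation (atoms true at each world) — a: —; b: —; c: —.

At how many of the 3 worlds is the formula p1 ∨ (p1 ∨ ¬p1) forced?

3

a: forces it.
b: forces it.
c: forces it.
Worlds forcing the formula: {a, b, c}.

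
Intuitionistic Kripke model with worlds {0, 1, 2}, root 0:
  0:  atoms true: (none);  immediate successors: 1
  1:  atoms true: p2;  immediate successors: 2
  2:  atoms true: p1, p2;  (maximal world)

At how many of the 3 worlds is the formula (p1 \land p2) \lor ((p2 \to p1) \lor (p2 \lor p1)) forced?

0: does not force it — 0 \nVdash (p1 \land p2) \lor ((p2 \to p1) \lor (p2 \lor p1)): neither disjunct is forced at 0.
1: forces it.
2: forces it.
Worlds forcing the formula: {1, 2}.

2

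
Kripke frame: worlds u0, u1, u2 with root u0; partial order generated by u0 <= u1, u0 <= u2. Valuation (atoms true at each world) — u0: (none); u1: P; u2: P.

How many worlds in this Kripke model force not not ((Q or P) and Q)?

u0: does not force it — u0 does not force not not ((Q or P) and Q) since u0 is accessible from u0 and u0 forces not ((Q or P) and Q).
u1: does not force it.
u2: does not force it.
Worlds forcing the formula: { }.

0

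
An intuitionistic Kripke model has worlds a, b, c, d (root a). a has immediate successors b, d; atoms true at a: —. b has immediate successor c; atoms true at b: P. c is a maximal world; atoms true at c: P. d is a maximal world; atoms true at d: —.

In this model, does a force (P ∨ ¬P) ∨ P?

a ⊮ (P ∨ ¬P) ∨ P: neither disjunct is forced at a.
a ⊮ P ∨ ¬P: neither disjunct is forced at a.
a lacks atom P, so a ⊮ P.

No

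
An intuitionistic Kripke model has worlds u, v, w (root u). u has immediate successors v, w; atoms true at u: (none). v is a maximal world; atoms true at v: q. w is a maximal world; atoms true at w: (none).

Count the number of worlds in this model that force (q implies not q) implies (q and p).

1

u: does not force it — u does not force (q implies not q) implies (q and p): at the accessible world w, w forces q implies not q but w does not force q and p.
v: forces it.
w: does not force it.
Worlds forcing the formula: {v}.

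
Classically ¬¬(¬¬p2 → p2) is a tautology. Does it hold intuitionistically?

Yes

This is the double negation of double-negation elimination, which is intuitionistically derivable.
By Glivenko's theorem the double negation of any classical propositional tautology is intuitionistically provable; ¬¬p2 → p2 is classically a tautology.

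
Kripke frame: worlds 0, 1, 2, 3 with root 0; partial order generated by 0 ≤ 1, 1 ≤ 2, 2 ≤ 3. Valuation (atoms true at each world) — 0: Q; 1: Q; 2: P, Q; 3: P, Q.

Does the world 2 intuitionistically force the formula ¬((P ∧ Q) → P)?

No

2 ⊮ ¬((P ∧ Q) → P) since 2 is accessible from 2 and 2 ⊩ (P ∧ Q) → P.
2 ⊩ (P ∧ Q) → P: every world accessible from 2 that forces P ∧ Q (namely 2, 3) also forces P.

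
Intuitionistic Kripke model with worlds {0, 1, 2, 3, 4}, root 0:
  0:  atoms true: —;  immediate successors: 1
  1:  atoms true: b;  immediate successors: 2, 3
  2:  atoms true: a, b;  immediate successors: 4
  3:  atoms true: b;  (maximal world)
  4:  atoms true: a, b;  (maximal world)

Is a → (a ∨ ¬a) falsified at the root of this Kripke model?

No

0 ⊩ a → (a ∨ ¬a): every world accessible from 0 that forces a (namely 2, 4) also forces a ∨ ¬a.
So the root 0 forces a → (a ∨ ¬a); the model is not a countermodel.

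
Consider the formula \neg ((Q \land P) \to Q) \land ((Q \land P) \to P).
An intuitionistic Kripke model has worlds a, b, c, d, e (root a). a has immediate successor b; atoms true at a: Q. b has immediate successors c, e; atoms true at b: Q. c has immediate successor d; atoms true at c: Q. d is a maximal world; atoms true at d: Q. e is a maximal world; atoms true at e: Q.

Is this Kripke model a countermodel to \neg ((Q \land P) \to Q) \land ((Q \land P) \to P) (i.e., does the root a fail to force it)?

a \nVdash \neg ((Q \land P) \to Q) \land ((Q \land P) \to P) since a fails \neg ((Q \land P) \to Q).
So the root a does not force \neg ((Q \land P) \to Q) \land ((Q \land P) \to P); the model is a countermodel.

Yes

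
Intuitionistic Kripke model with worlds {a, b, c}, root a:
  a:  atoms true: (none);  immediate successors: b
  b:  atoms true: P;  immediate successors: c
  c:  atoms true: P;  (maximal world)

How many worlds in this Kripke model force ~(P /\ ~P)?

3

a: forces it.
b: forces it.
c: forces it.
Worlds forcing the formula: {a, b, c}.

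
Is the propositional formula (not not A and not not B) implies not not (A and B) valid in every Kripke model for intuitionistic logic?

This is the distribution of double negation over conjunction, which is intuitionistically derivable.
Assume not not A, not not B, and not (A and B). From A we'd get not B (since A and B is refuted), contradicting not not B; so not A, contradicting not not A.

Yes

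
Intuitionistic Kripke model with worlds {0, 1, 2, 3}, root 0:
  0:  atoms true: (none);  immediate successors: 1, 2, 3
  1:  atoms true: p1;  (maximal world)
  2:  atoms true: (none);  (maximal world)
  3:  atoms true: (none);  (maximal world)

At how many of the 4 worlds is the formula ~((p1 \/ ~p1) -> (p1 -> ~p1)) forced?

0: does not force it — 0 ||-/- ~((p1 \/ ~p1) -> (p1 -> ~p1)) since 2 is accessible from 0 and 2 ||- (p1 \/ ~p1) -> (p1 -> ~p1).
1: forces it.
2: does not force it — 2 ||-/- ~((p1 \/ ~p1) -> (p1 -> ~p1)) since 2 is accessible from 2 and 2 ||- (p1 \/ ~p1) -> (p1 -> ~p1).
3: does not force it.
Worlds forcing the formula: {1}.

1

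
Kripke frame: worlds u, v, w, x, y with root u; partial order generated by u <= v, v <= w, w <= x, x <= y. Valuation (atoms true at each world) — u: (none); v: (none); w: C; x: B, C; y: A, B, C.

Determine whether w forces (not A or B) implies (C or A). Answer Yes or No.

w forces (not A or B) implies (C or A): every world accessible from w that forces not A or B (namely x, y) also forces C or A.

Yes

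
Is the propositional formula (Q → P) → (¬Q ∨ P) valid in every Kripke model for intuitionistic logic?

This is the material-implication-as-disjunction principle, which is not intuitionistically valid.
A Kripke countermodel: worlds 0, 1; order generated by 0 ≤ 1; atoms true at each world — 0:{}; 1:{P,Q}.
0 ⊮ (Q → P) → (¬Q ∨ P): already at 0 itself, 0 ⊩ Q → P but 0 ⊮ ¬Q ∨ P.
0 ⊮ ¬Q ∨ P: neither disjunct is forced at 0.
0 ⊮ ¬Q since 1 is accessible from 0 and 1 ⊩ Q.
So the root 0 does not force the formula.

No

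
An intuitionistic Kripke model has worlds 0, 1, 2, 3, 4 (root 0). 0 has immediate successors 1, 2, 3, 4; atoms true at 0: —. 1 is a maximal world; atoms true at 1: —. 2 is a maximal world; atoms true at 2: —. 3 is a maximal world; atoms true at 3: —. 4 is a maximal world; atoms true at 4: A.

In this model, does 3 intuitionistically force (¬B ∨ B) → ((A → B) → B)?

3 ⊮ (¬B ∨ B) → ((A → B) → B): already at 3 itself, 3 ⊩ ¬B ∨ B but 3 ⊮ (A → B) → B.
3 ⊮ (A → B) → B: already at 3 itself, 3 ⊩ A → B but 3 ⊮ B.
3 lacks atom B, so 3 ⊮ B.

No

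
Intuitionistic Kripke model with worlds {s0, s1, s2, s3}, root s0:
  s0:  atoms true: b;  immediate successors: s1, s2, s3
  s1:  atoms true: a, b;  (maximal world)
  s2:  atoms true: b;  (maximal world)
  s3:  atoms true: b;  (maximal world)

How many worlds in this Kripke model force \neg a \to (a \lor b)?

s0: forces it.
s1: forces it.
s2: forces it.
s3: forces it.
Worlds forcing the formula: {s0, s1, s2, s3}.

4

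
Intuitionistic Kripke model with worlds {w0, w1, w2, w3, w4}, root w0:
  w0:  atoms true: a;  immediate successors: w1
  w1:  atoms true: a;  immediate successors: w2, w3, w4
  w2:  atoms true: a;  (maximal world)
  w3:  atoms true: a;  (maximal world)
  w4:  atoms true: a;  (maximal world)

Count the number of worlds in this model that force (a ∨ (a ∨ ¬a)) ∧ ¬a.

0

w0: does not force it — w0 ⊮ (a ∨ (a ∨ ¬a)) ∧ ¬a since w0 fails ¬a.
w1: does not force it — w1 ⊮ (a ∨ (a ∨ ¬a)) ∧ ¬a since w1 fails ¬a.
w2: does not force it — w2 ⊮ (a ∨ (a ∨ ¬a)) ∧ ¬a since w2 fails ¬a.
w3: does not force it.
w4: does not force it.
Worlds forcing the formula: { }.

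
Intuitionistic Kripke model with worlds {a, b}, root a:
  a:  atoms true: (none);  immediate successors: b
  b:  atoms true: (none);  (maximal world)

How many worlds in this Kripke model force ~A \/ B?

2

a: forces it.
b: forces it.
Worlds forcing the formula: {a, b}.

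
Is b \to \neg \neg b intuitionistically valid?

Yes

This is double-negation introduction, which is intuitionistically derivable.
If a world forces b then every accessible world forces b (persistence), so none forces \neg b; hence \neg \neg b.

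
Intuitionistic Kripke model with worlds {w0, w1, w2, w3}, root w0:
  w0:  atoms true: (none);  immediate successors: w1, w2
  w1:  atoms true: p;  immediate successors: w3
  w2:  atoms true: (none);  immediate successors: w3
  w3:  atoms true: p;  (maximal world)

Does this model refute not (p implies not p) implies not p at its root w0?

Yes

w0 does not force not (p implies not p) implies not p: already at w0 itself, w0 forces not (p implies not p) but w0 does not force not p.
w0 does not force not p since w1 is accessible from w0 and w1 forces p.
So the root w0 does not force not (p implies not p) implies not p; the model is a countermodel.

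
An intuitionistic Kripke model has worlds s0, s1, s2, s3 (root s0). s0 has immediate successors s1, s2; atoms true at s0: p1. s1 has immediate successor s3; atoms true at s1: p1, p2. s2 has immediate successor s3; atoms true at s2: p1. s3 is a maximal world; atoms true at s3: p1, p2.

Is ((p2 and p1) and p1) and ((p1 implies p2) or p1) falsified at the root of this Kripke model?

s0 does not force ((p2 and p1) and p1) and ((p1 implies p2) or p1) since s0 fails (p2 and p1) and p1.
So the root s0 does not force ((p2 and p1) and p1) and ((p1 implies p2) or p1); the model is a countermodel.

Yes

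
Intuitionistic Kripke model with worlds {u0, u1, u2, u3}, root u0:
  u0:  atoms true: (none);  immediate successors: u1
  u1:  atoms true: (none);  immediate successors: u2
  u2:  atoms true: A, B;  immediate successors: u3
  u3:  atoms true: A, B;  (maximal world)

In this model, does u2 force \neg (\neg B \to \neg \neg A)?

u2 \nVdash \neg (\neg B \to \neg \neg A) since u2 is accessible from u2 and u2 \Vdash \neg B \to \neg \neg A.
u2 \Vdash \neg B \to \neg \neg A vacuously: no world accessible from u2 forces the antecedent \neg B.

No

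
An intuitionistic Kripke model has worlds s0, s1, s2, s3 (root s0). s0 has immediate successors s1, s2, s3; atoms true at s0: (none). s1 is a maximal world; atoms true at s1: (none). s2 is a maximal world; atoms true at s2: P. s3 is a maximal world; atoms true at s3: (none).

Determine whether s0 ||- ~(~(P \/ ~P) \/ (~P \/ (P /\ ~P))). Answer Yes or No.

No

s0 ||-/- ~(~(P \/ ~P) \/ (~P \/ (P /\ ~P))) since s1 is accessible from s0 and s1 ||- ~(P \/ ~P) \/ (~P \/ (P /\ ~P)).
s1 ||- ~(P \/ ~P) \/ (~P \/ (P /\ ~P)) via the disjunct ~P \/ (P /\ ~P).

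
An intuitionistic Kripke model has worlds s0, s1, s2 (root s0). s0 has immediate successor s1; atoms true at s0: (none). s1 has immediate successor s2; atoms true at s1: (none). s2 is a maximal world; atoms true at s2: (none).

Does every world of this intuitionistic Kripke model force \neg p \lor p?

s0 \Vdash \neg p \lor p via the disjunct \neg p.
Since the root s0 forces \neg p \lor p and forcing is persistent (monotone upward), every world forces it.

Yes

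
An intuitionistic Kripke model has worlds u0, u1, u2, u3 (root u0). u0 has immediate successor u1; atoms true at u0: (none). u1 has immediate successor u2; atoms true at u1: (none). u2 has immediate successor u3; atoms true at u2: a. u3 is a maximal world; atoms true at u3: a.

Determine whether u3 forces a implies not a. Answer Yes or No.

u3 does not force a implies not a: already at u3 itself, u3 forces a but u3 does not force not a.
u3 does not force not a since u3 is accessible from u3 and u3 forces a.

No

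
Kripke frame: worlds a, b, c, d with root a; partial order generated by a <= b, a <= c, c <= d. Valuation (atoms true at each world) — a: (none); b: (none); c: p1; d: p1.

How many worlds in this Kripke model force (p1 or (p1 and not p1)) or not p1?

a: does not force it — a does not force (p1 or (p1 and not p1)) or not p1: neither disjunct is forced at a.
b: forces it.
c: forces it.
d: forces it.
Worlds forcing the formula: {b, c, d}.

3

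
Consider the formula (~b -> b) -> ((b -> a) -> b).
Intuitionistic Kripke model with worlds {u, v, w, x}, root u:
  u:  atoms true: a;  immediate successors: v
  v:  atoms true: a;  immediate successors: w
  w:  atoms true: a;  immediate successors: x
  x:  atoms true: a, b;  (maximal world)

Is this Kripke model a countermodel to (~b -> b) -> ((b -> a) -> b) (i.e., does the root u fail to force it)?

Yes

u ||-/- (~b -> b) -> ((b -> a) -> b): already at u itself, u ||- ~b -> b but u ||-/- (b -> a) -> b.
u ||-/- (b -> a) -> b: already at u itself, u ||- b -> a but u ||-/- b.
u lacks atom b, so u ||-/- b.
So the root u does not force (~b -> b) -> ((b -> a) -> b); the model is a countermodel.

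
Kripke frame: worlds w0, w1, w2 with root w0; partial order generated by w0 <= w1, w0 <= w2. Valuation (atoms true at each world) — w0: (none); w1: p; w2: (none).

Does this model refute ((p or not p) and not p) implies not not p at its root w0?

Yes

w0 does not force ((p or not p) and not p) implies not not p: at the accessible world w2, w2 forces (p or not p) and not p but w2 does not force not not p.
w2 does not force not not p since w2 is accessible from w2 and w2 forces not p.
w2 forces not p: no world accessible from w2 forces p.
So the root w0 does not force ((p or not p) and not p) implies not not p; the model is a countermodel.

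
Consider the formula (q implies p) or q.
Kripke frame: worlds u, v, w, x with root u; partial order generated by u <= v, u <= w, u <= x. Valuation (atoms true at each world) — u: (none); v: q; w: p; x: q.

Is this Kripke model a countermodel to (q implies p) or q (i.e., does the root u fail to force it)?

u does not force (q implies p) or q: neither disjunct is forced at u.
u does not force q implies p: at the accessible world v, v forces q but v does not force p.
v lacks atom p, so v does not force p.
So the root u does not force (q implies p) or q; the model is a countermodel.

Yes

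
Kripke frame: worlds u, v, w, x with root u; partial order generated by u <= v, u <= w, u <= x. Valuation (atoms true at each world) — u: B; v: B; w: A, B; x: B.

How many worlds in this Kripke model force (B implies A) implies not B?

u: does not force it — u does not force (B implies A) implies not B: at the accessible world w, w forces B implies A but w does not force not B.
v: forces it.
w: does not force it — w does not force (B implies A) implies not B: already at w itself, w forces B implies A but w does not force not B.
x: forces it.
Worlds forcing the formula: {v, x}.

2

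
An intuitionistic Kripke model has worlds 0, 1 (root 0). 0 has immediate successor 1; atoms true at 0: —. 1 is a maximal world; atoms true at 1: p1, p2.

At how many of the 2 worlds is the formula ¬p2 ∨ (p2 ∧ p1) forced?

0: does not force it — 0 ⊮ ¬p2 ∨ (p2 ∧ p1): neither disjunct is forced at 0.
1: forces it.
Worlds forcing the formula: {1}.

1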